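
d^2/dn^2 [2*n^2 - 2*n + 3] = 4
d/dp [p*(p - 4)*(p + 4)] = 3*p^2 - 16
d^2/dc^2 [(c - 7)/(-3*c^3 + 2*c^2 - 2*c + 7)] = 2*(-(c - 7)*(9*c^2 - 4*c + 2)^2 + (9*c^2 - 4*c + (c - 7)*(9*c - 2) + 2)*(3*c^3 - 2*c^2 + 2*c - 7))/(3*c^3 - 2*c^2 + 2*c - 7)^3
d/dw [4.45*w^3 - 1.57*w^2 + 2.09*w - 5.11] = 13.35*w^2 - 3.14*w + 2.09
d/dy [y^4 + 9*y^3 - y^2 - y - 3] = 4*y^3 + 27*y^2 - 2*y - 1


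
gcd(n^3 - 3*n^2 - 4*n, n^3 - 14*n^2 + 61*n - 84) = n - 4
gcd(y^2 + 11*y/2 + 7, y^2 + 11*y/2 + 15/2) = 1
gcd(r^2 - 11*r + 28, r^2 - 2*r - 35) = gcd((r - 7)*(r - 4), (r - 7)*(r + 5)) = r - 7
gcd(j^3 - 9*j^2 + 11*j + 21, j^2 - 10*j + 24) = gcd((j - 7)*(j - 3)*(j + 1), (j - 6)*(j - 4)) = 1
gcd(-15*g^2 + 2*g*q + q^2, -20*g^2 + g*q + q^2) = 5*g + q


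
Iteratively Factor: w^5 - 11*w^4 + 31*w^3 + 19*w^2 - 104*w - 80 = (w - 5)*(w^4 - 6*w^3 + w^2 + 24*w + 16) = (w - 5)*(w + 1)*(w^3 - 7*w^2 + 8*w + 16) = (w - 5)*(w - 4)*(w + 1)*(w^2 - 3*w - 4) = (w - 5)*(w - 4)^2*(w + 1)*(w + 1)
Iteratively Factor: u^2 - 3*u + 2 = (u - 2)*(u - 1)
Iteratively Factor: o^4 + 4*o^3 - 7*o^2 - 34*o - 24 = (o + 1)*(o^3 + 3*o^2 - 10*o - 24) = (o + 1)*(o + 2)*(o^2 + o - 12) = (o + 1)*(o + 2)*(o + 4)*(o - 3)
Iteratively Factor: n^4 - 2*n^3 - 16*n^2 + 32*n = (n - 4)*(n^3 + 2*n^2 - 8*n) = (n - 4)*(n + 4)*(n^2 - 2*n) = n*(n - 4)*(n + 4)*(n - 2)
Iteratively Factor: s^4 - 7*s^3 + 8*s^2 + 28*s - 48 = (s + 2)*(s^3 - 9*s^2 + 26*s - 24) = (s - 3)*(s + 2)*(s^2 - 6*s + 8) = (s - 4)*(s - 3)*(s + 2)*(s - 2)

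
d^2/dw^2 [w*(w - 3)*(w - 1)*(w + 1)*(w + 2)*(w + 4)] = 30*w^4 + 60*w^3 - 132*w^2 - 162*w + 20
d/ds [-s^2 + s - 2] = 1 - 2*s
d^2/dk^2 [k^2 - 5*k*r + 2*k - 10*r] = 2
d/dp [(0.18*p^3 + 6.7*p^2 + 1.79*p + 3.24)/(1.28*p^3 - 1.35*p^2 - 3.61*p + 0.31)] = (1.11022302462516e-16*p^5 - 8.819*p^4 - 5.882*p^3 - 34.0447*p^2 + 12.902*p + 12.2513)/(1.6384*p^6 - 3.456*p^5 - 7.4191*p^4 + 10.5406*p^3 + 12.1951*p^2 - 2.2382*p + 0.0961)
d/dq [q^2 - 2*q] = 2*q - 2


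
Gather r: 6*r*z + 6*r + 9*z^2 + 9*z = r*(6*z + 6) + 9*z^2 + 9*z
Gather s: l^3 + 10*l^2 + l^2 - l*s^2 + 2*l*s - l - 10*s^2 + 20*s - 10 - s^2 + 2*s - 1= l^3 + 11*l^2 - l + s^2*(-l - 11) + s*(2*l + 22) - 11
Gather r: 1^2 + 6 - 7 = 0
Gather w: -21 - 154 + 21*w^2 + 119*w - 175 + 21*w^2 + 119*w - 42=42*w^2 + 238*w - 392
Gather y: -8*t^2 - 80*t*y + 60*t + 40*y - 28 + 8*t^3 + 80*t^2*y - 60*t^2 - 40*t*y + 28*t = 8*t^3 - 68*t^2 + 88*t + y*(80*t^2 - 120*t + 40) - 28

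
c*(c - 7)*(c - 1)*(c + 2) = c^4 - 6*c^3 - 9*c^2 + 14*c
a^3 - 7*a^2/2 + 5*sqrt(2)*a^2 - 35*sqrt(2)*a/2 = a*(a - 7/2)*(a + 5*sqrt(2))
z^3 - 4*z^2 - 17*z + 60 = (z - 5)*(z - 3)*(z + 4)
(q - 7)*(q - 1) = q^2 - 8*q + 7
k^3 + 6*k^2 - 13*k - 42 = (k - 3)*(k + 2)*(k + 7)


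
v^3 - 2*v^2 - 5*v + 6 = (v - 3)*(v - 1)*(v + 2)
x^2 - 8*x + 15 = (x - 5)*(x - 3)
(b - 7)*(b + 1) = b^2 - 6*b - 7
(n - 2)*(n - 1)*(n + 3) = n^3 - 7*n + 6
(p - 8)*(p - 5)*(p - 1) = p^3 - 14*p^2 + 53*p - 40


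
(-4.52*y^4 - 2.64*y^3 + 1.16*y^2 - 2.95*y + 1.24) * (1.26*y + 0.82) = -5.6952*y^5 - 7.0328*y^4 - 0.7032*y^3 - 2.7658*y^2 - 0.8566*y + 1.0168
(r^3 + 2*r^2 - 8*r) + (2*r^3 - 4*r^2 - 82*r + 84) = 3*r^3 - 2*r^2 - 90*r + 84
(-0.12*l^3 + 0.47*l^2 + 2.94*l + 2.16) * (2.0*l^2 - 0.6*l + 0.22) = -0.24*l^5 + 1.012*l^4 + 5.5716*l^3 + 2.6594*l^2 - 0.6492*l + 0.4752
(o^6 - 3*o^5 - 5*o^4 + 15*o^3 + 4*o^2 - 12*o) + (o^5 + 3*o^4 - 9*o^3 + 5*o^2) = o^6 - 2*o^5 - 2*o^4 + 6*o^3 + 9*o^2 - 12*o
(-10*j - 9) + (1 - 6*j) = -16*j - 8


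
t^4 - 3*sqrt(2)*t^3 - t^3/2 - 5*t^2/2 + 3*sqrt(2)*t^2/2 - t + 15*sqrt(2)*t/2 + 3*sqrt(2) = (t - 2)*(t + 1/2)*(t + 1)*(t - 3*sqrt(2))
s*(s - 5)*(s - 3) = s^3 - 8*s^2 + 15*s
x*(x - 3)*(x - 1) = x^3 - 4*x^2 + 3*x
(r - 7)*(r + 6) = r^2 - r - 42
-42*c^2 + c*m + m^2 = (-6*c + m)*(7*c + m)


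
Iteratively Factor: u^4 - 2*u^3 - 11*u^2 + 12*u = (u)*(u^3 - 2*u^2 - 11*u + 12) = u*(u + 3)*(u^2 - 5*u + 4) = u*(u - 4)*(u + 3)*(u - 1)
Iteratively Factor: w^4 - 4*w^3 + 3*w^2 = (w)*(w^3 - 4*w^2 + 3*w) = w*(w - 1)*(w^2 - 3*w) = w*(w - 3)*(w - 1)*(w)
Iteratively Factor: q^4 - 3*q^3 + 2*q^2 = (q - 1)*(q^3 - 2*q^2) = (q - 2)*(q - 1)*(q^2) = q*(q - 2)*(q - 1)*(q)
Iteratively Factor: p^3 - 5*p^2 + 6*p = (p - 2)*(p^2 - 3*p) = p*(p - 2)*(p - 3)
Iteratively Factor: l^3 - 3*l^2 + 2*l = (l - 1)*(l^2 - 2*l) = l*(l - 1)*(l - 2)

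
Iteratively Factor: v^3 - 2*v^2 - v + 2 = (v - 1)*(v^2 - v - 2) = (v - 2)*(v - 1)*(v + 1)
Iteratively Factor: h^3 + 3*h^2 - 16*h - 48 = (h + 4)*(h^2 - h - 12) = (h + 3)*(h + 4)*(h - 4)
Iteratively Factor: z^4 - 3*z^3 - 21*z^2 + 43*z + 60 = (z - 3)*(z^3 - 21*z - 20) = (z - 3)*(z + 1)*(z^2 - z - 20) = (z - 5)*(z - 3)*(z + 1)*(z + 4)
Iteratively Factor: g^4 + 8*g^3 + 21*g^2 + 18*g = (g + 3)*(g^3 + 5*g^2 + 6*g) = (g + 2)*(g + 3)*(g^2 + 3*g) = (g + 2)*(g + 3)^2*(g)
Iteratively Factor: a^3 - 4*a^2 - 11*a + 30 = (a + 3)*(a^2 - 7*a + 10) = (a - 2)*(a + 3)*(a - 5)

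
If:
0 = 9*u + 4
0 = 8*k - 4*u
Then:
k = -2/9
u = -4/9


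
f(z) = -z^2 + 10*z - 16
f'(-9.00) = 28.00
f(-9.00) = -187.00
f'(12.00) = -14.00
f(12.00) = -40.00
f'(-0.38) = 10.76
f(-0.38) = -19.94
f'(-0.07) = 10.14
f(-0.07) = -16.70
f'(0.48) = 9.04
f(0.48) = -11.43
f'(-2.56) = 15.12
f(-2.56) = -48.15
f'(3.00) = 4.00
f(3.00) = 5.00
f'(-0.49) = 10.98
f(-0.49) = -21.14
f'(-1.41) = 12.82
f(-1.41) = -32.09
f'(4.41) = 1.18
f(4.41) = 8.65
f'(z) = 10 - 2*z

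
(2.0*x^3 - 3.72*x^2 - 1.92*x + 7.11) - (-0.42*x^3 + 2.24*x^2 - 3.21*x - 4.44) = 2.42*x^3 - 5.96*x^2 + 1.29*x + 11.55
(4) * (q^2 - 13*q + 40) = 4*q^2 - 52*q + 160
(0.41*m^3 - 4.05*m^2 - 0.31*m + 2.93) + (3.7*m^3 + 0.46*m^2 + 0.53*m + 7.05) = 4.11*m^3 - 3.59*m^2 + 0.22*m + 9.98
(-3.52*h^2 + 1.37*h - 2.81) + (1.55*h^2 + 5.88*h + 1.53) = -1.97*h^2 + 7.25*h - 1.28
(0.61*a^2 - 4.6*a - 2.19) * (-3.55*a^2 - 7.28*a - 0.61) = -2.1655*a^4 + 11.8892*a^3 + 40.8904*a^2 + 18.7492*a + 1.3359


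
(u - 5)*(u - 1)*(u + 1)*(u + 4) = u^4 - u^3 - 21*u^2 + u + 20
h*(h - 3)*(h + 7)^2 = h^4 + 11*h^3 + 7*h^2 - 147*h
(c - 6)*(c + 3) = c^2 - 3*c - 18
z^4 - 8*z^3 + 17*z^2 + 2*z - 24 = (z - 4)*(z - 3)*(z - 2)*(z + 1)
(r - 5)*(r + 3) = r^2 - 2*r - 15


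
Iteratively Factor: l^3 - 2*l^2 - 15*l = (l)*(l^2 - 2*l - 15) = l*(l - 5)*(l + 3)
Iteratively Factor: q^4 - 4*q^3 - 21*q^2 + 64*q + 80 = (q + 1)*(q^3 - 5*q^2 - 16*q + 80) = (q + 1)*(q + 4)*(q^2 - 9*q + 20) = (q - 5)*(q + 1)*(q + 4)*(q - 4)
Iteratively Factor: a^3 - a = (a + 1)*(a^2 - a) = a*(a + 1)*(a - 1)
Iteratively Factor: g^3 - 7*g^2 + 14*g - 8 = (g - 1)*(g^2 - 6*g + 8) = (g - 2)*(g - 1)*(g - 4)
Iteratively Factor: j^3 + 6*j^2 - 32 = (j + 4)*(j^2 + 2*j - 8) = (j + 4)^2*(j - 2)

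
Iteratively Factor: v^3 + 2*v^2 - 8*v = (v - 2)*(v^2 + 4*v) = (v - 2)*(v + 4)*(v)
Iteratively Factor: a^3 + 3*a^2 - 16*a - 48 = (a + 4)*(a^2 - a - 12) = (a + 3)*(a + 4)*(a - 4)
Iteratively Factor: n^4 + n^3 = (n)*(n^3 + n^2) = n^2*(n^2 + n) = n^2*(n + 1)*(n)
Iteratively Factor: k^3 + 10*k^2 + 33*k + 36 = (k + 3)*(k^2 + 7*k + 12) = (k + 3)^2*(k + 4)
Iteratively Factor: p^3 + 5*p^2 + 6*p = (p + 2)*(p^2 + 3*p) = (p + 2)*(p + 3)*(p)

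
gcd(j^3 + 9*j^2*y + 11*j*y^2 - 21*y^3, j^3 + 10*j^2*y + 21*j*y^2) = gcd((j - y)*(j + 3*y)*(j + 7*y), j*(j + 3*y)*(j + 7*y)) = j^2 + 10*j*y + 21*y^2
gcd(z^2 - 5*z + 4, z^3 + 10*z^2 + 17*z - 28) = z - 1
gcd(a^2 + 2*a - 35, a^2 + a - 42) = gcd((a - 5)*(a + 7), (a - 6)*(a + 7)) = a + 7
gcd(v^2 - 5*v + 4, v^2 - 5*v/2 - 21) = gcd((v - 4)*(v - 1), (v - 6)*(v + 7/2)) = 1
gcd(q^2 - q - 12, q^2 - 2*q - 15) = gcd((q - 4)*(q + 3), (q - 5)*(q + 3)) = q + 3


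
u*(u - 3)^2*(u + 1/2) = u^4 - 11*u^3/2 + 6*u^2 + 9*u/2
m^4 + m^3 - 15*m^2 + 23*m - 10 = (m - 2)*(m - 1)^2*(m + 5)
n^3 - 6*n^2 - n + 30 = (n - 5)*(n - 3)*(n + 2)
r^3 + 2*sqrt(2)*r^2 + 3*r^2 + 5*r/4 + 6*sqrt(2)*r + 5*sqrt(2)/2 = (r + 1/2)*(r + 5/2)*(r + 2*sqrt(2))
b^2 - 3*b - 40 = (b - 8)*(b + 5)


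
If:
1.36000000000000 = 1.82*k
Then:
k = 0.75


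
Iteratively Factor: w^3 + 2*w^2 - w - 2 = (w - 1)*(w^2 + 3*w + 2) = (w - 1)*(w + 2)*(w + 1)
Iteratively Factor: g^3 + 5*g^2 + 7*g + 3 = (g + 1)*(g^2 + 4*g + 3) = (g + 1)^2*(g + 3)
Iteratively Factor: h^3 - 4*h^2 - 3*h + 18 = (h - 3)*(h^2 - h - 6) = (h - 3)^2*(h + 2)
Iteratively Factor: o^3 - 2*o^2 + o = (o - 1)*(o^2 - o) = (o - 1)^2*(o)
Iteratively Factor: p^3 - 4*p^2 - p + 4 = (p + 1)*(p^2 - 5*p + 4) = (p - 1)*(p + 1)*(p - 4)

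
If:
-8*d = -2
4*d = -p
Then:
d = 1/4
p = -1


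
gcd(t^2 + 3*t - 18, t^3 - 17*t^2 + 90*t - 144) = t - 3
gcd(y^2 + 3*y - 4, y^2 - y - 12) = 1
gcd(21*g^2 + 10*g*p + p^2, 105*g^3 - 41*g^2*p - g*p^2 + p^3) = 7*g + p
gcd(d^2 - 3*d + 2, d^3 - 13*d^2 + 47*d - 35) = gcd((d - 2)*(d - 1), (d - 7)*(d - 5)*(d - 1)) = d - 1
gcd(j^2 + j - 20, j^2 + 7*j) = 1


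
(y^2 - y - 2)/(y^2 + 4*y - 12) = (y + 1)/(y + 6)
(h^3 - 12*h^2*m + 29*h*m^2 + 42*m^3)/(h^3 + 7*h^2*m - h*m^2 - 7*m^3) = (h^2 - 13*h*m + 42*m^2)/(h^2 + 6*h*m - 7*m^2)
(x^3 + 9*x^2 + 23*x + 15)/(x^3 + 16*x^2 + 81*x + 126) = (x^2 + 6*x + 5)/(x^2 + 13*x + 42)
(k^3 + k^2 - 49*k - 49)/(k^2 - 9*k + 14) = (k^2 + 8*k + 7)/(k - 2)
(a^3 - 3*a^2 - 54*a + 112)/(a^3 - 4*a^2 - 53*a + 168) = (a - 2)/(a - 3)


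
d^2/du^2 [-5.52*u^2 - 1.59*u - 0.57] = -11.0400000000000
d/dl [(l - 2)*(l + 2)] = 2*l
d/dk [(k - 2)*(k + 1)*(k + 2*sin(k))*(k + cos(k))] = -(k - 2)*(k + 1)*(k + 2*sin(k))*(sin(k) - 1) + (k - 2)*(k + 1)*(k + cos(k))*(2*cos(k) + 1) + (k - 2)*(k + 2*sin(k))*(k + cos(k)) + (k + 1)*(k + 2*sin(k))*(k + cos(k))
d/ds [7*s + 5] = 7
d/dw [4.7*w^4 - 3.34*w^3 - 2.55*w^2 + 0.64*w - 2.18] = 18.8*w^3 - 10.02*w^2 - 5.1*w + 0.64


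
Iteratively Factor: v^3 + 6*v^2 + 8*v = (v + 4)*(v^2 + 2*v) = v*(v + 4)*(v + 2)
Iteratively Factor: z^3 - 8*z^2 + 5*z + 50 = (z - 5)*(z^2 - 3*z - 10) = (z - 5)^2*(z + 2)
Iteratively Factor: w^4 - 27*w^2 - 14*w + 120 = (w - 2)*(w^3 + 2*w^2 - 23*w - 60) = (w - 2)*(w + 4)*(w^2 - 2*w - 15) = (w - 2)*(w + 3)*(w + 4)*(w - 5)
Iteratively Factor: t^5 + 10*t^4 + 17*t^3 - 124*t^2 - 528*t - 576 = (t + 4)*(t^4 + 6*t^3 - 7*t^2 - 96*t - 144) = (t + 3)*(t + 4)*(t^3 + 3*t^2 - 16*t - 48) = (t + 3)*(t + 4)^2*(t^2 - t - 12) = (t + 3)^2*(t + 4)^2*(t - 4)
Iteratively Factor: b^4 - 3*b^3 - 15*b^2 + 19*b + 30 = (b + 3)*(b^3 - 6*b^2 + 3*b + 10) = (b - 2)*(b + 3)*(b^2 - 4*b - 5) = (b - 2)*(b + 1)*(b + 3)*(b - 5)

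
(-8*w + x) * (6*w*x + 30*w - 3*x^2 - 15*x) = -48*w^2*x - 240*w^2 + 30*w*x^2 + 150*w*x - 3*x^3 - 15*x^2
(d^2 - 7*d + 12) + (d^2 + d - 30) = 2*d^2 - 6*d - 18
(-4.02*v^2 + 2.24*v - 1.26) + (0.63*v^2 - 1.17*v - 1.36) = -3.39*v^2 + 1.07*v - 2.62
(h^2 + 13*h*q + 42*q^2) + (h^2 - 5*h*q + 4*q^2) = 2*h^2 + 8*h*q + 46*q^2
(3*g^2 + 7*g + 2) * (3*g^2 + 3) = 9*g^4 + 21*g^3 + 15*g^2 + 21*g + 6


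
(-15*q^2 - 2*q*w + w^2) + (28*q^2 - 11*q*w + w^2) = 13*q^2 - 13*q*w + 2*w^2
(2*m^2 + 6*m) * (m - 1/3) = 2*m^3 + 16*m^2/3 - 2*m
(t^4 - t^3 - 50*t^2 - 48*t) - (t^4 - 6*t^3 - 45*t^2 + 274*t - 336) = 5*t^3 - 5*t^2 - 322*t + 336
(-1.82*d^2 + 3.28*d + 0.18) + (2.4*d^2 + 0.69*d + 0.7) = 0.58*d^2 + 3.97*d + 0.88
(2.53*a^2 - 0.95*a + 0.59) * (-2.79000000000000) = -7.0587*a^2 + 2.6505*a - 1.6461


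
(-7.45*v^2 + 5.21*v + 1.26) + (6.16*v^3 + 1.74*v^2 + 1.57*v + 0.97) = 6.16*v^3 - 5.71*v^2 + 6.78*v + 2.23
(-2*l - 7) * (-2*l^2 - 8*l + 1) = 4*l^3 + 30*l^2 + 54*l - 7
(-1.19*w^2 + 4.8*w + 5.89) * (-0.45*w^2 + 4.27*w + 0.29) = 0.5355*w^4 - 7.2413*w^3 + 17.5004*w^2 + 26.5423*w + 1.7081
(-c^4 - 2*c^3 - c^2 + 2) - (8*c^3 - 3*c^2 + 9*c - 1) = -c^4 - 10*c^3 + 2*c^2 - 9*c + 3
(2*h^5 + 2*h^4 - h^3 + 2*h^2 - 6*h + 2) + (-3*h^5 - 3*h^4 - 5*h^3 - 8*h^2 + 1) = -h^5 - h^4 - 6*h^3 - 6*h^2 - 6*h + 3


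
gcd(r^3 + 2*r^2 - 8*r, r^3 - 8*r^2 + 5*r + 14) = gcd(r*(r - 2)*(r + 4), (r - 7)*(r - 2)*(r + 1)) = r - 2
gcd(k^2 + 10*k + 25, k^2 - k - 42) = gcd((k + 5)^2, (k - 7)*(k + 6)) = 1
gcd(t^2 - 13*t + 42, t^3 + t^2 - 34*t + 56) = 1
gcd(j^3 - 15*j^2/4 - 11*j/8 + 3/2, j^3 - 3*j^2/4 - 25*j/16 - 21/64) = j + 3/4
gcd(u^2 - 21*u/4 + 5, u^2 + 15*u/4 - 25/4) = u - 5/4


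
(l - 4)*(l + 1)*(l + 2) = l^3 - l^2 - 10*l - 8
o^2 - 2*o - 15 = (o - 5)*(o + 3)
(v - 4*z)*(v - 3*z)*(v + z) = v^3 - 6*v^2*z + 5*v*z^2 + 12*z^3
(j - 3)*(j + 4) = j^2 + j - 12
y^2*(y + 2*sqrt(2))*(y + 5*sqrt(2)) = y^4 + 7*sqrt(2)*y^3 + 20*y^2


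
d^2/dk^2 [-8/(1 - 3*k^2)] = 48*(9*k^2 + 1)/(3*k^2 - 1)^3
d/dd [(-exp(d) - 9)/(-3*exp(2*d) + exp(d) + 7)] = (-(exp(d) + 9)*(6*exp(d) - 1) + 3*exp(2*d) - exp(d) - 7)*exp(d)/(-3*exp(2*d) + exp(d) + 7)^2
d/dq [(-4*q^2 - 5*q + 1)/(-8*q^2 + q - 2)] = (-44*q^2 + 32*q + 9)/(64*q^4 - 16*q^3 + 33*q^2 - 4*q + 4)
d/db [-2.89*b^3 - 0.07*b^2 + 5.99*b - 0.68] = -8.67*b^2 - 0.14*b + 5.99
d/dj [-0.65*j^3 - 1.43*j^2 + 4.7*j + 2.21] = -1.95*j^2 - 2.86*j + 4.7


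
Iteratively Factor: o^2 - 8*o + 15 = (o - 3)*(o - 5)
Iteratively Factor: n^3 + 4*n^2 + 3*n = (n)*(n^2 + 4*n + 3) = n*(n + 3)*(n + 1)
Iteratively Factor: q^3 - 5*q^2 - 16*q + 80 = (q + 4)*(q^2 - 9*q + 20) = (q - 4)*(q + 4)*(q - 5)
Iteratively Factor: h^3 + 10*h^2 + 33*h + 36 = (h + 4)*(h^2 + 6*h + 9) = (h + 3)*(h + 4)*(h + 3)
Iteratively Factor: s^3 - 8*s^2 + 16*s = (s - 4)*(s^2 - 4*s) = (s - 4)^2*(s)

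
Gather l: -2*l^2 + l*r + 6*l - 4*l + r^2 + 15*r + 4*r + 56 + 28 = -2*l^2 + l*(r + 2) + r^2 + 19*r + 84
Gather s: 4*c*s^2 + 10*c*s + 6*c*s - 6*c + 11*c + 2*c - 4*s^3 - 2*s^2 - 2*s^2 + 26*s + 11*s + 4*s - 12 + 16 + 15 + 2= 7*c - 4*s^3 + s^2*(4*c - 4) + s*(16*c + 41) + 21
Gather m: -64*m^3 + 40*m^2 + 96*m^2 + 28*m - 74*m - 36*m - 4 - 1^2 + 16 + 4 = -64*m^3 + 136*m^2 - 82*m + 15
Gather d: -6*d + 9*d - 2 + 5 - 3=3*d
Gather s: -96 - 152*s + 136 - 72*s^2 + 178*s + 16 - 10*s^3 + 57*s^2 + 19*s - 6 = -10*s^3 - 15*s^2 + 45*s + 50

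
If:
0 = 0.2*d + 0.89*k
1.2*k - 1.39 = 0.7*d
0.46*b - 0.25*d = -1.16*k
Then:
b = -1.59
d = -1.43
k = 0.32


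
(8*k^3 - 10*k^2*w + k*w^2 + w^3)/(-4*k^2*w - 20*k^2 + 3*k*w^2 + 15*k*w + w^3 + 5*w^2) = (-2*k + w)/(w + 5)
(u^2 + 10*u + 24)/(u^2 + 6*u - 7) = (u^2 + 10*u + 24)/(u^2 + 6*u - 7)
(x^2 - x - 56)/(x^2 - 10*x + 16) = (x + 7)/(x - 2)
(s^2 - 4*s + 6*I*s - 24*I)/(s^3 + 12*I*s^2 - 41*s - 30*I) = (s - 4)/(s^2 + 6*I*s - 5)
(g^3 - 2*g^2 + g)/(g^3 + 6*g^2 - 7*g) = (g - 1)/(g + 7)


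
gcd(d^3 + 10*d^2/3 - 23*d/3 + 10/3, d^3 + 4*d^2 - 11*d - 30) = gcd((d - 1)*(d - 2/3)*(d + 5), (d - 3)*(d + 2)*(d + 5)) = d + 5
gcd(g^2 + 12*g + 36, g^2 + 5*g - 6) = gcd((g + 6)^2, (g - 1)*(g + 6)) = g + 6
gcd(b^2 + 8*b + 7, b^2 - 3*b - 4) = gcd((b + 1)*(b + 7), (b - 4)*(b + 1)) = b + 1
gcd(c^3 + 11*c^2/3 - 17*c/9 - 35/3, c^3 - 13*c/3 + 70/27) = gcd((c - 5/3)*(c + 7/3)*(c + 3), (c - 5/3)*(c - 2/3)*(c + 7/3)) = c^2 + 2*c/3 - 35/9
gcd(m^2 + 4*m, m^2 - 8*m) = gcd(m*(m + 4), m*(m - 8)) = m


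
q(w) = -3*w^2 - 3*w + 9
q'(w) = -6*w - 3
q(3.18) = -30.88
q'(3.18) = -22.08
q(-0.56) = 9.74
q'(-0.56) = 0.36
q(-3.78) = -22.53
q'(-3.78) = 19.68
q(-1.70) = 5.43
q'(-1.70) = 7.20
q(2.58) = -18.71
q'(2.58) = -18.48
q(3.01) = -27.21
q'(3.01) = -21.06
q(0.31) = 7.78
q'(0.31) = -4.86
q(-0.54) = 9.75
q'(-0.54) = 0.24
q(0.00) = 9.00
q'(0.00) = -3.00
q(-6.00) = -81.00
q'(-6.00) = 33.00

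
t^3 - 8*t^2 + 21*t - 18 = (t - 3)^2*(t - 2)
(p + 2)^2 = p^2 + 4*p + 4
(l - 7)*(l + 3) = l^2 - 4*l - 21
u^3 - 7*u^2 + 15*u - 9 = (u - 3)^2*(u - 1)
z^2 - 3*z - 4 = (z - 4)*(z + 1)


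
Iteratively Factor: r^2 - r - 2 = (r + 1)*(r - 2)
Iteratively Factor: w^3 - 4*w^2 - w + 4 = (w - 1)*(w^2 - 3*w - 4) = (w - 4)*(w - 1)*(w + 1)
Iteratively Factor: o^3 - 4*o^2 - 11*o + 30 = (o + 3)*(o^2 - 7*o + 10) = (o - 2)*(o + 3)*(o - 5)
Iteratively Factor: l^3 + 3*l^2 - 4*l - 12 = (l + 3)*(l^2 - 4) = (l - 2)*(l + 3)*(l + 2)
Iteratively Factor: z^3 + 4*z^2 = (z)*(z^2 + 4*z) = z*(z + 4)*(z)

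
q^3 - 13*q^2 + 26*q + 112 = (q - 8)*(q - 7)*(q + 2)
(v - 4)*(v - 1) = v^2 - 5*v + 4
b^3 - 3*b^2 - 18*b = b*(b - 6)*(b + 3)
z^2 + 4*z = z*(z + 4)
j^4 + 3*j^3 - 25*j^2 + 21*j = j*(j - 3)*(j - 1)*(j + 7)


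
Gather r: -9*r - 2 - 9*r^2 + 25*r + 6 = -9*r^2 + 16*r + 4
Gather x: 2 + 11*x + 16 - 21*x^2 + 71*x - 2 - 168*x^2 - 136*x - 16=-189*x^2 - 54*x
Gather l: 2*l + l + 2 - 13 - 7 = 3*l - 18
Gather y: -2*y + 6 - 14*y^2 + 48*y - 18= -14*y^2 + 46*y - 12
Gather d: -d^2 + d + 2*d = -d^2 + 3*d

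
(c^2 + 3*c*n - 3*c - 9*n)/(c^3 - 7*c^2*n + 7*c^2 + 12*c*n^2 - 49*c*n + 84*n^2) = (c^2 + 3*c*n - 3*c - 9*n)/(c^3 - 7*c^2*n + 7*c^2 + 12*c*n^2 - 49*c*n + 84*n^2)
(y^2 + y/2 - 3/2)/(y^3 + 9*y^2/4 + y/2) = 2*(2*y^2 + y - 3)/(y*(4*y^2 + 9*y + 2))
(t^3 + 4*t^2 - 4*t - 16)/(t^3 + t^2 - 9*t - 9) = (t^3 + 4*t^2 - 4*t - 16)/(t^3 + t^2 - 9*t - 9)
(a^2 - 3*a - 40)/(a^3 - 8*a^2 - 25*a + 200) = 1/(a - 5)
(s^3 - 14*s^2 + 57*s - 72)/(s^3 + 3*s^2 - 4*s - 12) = (s^3 - 14*s^2 + 57*s - 72)/(s^3 + 3*s^2 - 4*s - 12)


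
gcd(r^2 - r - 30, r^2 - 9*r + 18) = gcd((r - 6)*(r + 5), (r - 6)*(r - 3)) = r - 6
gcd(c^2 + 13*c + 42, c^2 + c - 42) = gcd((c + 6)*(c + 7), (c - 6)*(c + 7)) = c + 7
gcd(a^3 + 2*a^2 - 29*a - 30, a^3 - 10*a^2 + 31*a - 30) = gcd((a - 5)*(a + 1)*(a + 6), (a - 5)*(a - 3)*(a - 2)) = a - 5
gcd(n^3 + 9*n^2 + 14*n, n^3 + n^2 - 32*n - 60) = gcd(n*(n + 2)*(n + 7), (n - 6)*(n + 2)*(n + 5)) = n + 2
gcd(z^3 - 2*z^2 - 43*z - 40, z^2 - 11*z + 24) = z - 8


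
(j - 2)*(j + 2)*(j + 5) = j^3 + 5*j^2 - 4*j - 20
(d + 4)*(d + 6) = d^2 + 10*d + 24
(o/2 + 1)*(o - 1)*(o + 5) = o^3/2 + 3*o^2 + 3*o/2 - 5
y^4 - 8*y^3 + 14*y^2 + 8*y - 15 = (y - 5)*(y - 3)*(y - 1)*(y + 1)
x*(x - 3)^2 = x^3 - 6*x^2 + 9*x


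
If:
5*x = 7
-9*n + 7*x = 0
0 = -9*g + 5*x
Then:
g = 7/9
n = 49/45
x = 7/5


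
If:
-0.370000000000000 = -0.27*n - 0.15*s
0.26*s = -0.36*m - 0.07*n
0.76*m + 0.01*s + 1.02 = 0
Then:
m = -1.37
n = 0.38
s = 1.79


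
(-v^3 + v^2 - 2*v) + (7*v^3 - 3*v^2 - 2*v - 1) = 6*v^3 - 2*v^2 - 4*v - 1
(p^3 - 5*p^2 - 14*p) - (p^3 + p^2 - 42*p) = -6*p^2 + 28*p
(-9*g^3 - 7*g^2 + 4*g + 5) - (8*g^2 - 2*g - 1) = -9*g^3 - 15*g^2 + 6*g + 6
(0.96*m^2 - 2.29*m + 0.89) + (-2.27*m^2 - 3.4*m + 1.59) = -1.31*m^2 - 5.69*m + 2.48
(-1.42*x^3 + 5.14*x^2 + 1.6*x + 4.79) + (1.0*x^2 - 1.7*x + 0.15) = -1.42*x^3 + 6.14*x^2 - 0.0999999999999999*x + 4.94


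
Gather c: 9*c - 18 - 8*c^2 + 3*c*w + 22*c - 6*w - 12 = -8*c^2 + c*(3*w + 31) - 6*w - 30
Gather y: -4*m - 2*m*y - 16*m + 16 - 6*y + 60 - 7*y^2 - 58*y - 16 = -20*m - 7*y^2 + y*(-2*m - 64) + 60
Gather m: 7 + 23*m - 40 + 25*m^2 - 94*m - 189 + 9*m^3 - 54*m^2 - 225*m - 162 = 9*m^3 - 29*m^2 - 296*m - 384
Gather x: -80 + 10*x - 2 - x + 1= 9*x - 81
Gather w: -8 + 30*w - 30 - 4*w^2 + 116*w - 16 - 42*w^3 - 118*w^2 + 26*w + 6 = -42*w^3 - 122*w^2 + 172*w - 48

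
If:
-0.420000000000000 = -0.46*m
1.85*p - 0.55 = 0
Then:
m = 0.91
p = 0.30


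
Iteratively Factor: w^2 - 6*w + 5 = (w - 5)*(w - 1)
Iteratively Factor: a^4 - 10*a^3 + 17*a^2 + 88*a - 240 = (a - 5)*(a^3 - 5*a^2 - 8*a + 48) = (a - 5)*(a + 3)*(a^2 - 8*a + 16) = (a - 5)*(a - 4)*(a + 3)*(a - 4)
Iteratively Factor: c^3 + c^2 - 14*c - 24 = (c + 3)*(c^2 - 2*c - 8) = (c - 4)*(c + 3)*(c + 2)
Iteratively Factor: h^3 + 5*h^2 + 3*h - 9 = (h + 3)*(h^2 + 2*h - 3) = (h - 1)*(h + 3)*(h + 3)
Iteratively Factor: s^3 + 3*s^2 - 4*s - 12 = (s + 3)*(s^2 - 4) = (s - 2)*(s + 3)*(s + 2)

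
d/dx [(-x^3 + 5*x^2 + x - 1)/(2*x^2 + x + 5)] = 2*(-x^4 - x^3 - 6*x^2 + 27*x + 3)/(4*x^4 + 4*x^3 + 21*x^2 + 10*x + 25)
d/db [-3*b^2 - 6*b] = -6*b - 6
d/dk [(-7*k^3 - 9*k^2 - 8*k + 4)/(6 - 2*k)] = (7*k^3 - 27*k^2 - 27*k - 10)/(k^2 - 6*k + 9)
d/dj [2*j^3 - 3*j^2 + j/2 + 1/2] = 6*j^2 - 6*j + 1/2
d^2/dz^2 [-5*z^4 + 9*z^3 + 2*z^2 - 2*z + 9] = -60*z^2 + 54*z + 4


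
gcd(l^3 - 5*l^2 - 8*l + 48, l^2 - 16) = l - 4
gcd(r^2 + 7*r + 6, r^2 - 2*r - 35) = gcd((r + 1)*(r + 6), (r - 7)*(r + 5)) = 1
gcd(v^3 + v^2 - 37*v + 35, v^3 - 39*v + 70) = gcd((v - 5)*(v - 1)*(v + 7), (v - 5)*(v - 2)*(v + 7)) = v^2 + 2*v - 35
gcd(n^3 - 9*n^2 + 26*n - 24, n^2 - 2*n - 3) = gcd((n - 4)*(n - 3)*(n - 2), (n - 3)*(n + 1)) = n - 3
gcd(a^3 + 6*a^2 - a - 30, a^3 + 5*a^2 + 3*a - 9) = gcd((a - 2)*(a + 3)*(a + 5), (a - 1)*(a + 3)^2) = a + 3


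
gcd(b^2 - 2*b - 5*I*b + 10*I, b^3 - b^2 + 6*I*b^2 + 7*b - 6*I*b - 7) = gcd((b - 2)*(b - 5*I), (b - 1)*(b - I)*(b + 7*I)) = 1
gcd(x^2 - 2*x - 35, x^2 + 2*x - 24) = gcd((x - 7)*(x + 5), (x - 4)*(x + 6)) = 1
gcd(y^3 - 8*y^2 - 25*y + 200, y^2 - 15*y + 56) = y - 8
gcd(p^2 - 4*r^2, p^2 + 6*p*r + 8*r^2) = p + 2*r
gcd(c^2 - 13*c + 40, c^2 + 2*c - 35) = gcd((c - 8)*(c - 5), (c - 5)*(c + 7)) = c - 5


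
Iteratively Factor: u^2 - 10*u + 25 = (u - 5)*(u - 5)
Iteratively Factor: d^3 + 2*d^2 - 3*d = (d + 3)*(d^2 - d) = (d - 1)*(d + 3)*(d)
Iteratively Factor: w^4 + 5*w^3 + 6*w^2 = (w + 2)*(w^3 + 3*w^2) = (w + 2)*(w + 3)*(w^2) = w*(w + 2)*(w + 3)*(w)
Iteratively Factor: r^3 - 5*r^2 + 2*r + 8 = (r - 2)*(r^2 - 3*r - 4) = (r - 4)*(r - 2)*(r + 1)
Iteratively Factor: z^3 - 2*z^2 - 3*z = (z)*(z^2 - 2*z - 3) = z*(z + 1)*(z - 3)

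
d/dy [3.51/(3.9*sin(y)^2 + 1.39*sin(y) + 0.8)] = -(27.378*sin(y) + 4.8789)*cos(y)/(3.9*sin(y)^2 + 1.39*sin(y) + 0.8)^2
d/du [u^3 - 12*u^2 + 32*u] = 3*u^2 - 24*u + 32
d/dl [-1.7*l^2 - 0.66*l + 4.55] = -3.4*l - 0.66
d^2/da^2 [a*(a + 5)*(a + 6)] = 6*a + 22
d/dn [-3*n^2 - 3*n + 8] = -6*n - 3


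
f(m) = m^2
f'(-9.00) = -18.00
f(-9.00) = 81.00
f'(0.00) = 0.00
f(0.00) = 0.00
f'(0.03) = 0.06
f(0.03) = 0.00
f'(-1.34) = -2.68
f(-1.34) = 1.80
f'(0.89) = 1.78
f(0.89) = 0.79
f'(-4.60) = -9.20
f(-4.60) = 21.16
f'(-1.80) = -3.60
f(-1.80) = 3.24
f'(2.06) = 4.12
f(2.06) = 4.24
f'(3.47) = 6.94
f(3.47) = 12.04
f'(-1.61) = -3.22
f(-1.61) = 2.59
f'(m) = 2*m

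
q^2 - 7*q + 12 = (q - 4)*(q - 3)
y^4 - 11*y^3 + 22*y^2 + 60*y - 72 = (y - 6)^2*(y - 1)*(y + 2)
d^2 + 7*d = d*(d + 7)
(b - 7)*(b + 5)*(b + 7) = b^3 + 5*b^2 - 49*b - 245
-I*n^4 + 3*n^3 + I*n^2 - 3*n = n*(n - 1)*(n + 3*I)*(-I*n - I)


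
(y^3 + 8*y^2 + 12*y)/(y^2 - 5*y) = (y^2 + 8*y + 12)/(y - 5)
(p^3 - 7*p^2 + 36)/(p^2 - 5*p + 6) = (p^2 - 4*p - 12)/(p - 2)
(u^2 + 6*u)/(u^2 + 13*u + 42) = u/(u + 7)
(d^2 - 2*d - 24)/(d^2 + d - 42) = (d + 4)/(d + 7)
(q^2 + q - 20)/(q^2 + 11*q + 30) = (q - 4)/(q + 6)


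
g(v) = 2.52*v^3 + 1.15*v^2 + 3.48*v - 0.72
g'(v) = 7.56*v^2 + 2.3*v + 3.48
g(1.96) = 29.49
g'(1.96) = 37.03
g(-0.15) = -1.22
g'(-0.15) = 3.31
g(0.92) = 5.42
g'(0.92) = 11.99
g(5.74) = 533.73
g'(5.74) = 265.77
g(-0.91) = -4.83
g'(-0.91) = 7.65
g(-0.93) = -4.99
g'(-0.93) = 7.88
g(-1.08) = -6.31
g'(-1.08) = 9.81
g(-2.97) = -66.93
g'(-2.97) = 63.34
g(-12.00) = -4231.44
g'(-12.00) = 1064.52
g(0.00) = -0.72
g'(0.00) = 3.48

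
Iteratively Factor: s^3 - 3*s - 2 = (s + 1)*(s^2 - s - 2) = (s + 1)^2*(s - 2)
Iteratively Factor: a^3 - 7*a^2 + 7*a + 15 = (a - 5)*(a^2 - 2*a - 3) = (a - 5)*(a + 1)*(a - 3)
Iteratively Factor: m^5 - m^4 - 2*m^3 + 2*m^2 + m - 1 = (m + 1)*(m^4 - 2*m^3 + 2*m - 1) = (m - 1)*(m + 1)*(m^3 - m^2 - m + 1) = (m - 1)*(m + 1)^2*(m^2 - 2*m + 1) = (m - 1)^2*(m + 1)^2*(m - 1)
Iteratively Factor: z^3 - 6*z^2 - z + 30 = (z - 5)*(z^2 - z - 6) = (z - 5)*(z - 3)*(z + 2)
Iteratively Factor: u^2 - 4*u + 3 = (u - 1)*(u - 3)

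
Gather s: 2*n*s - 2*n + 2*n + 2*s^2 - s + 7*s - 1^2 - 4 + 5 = 2*s^2 + s*(2*n + 6)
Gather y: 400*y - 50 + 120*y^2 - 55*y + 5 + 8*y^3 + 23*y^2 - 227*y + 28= 8*y^3 + 143*y^2 + 118*y - 17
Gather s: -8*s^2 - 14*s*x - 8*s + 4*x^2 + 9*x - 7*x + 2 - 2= -8*s^2 + s*(-14*x - 8) + 4*x^2 + 2*x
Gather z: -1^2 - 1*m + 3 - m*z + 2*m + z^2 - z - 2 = m + z^2 + z*(-m - 1)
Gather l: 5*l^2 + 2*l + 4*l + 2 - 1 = 5*l^2 + 6*l + 1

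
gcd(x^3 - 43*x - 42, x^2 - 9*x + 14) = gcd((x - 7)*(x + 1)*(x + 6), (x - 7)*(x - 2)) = x - 7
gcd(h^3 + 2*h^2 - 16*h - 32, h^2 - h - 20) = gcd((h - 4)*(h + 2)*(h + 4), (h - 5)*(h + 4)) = h + 4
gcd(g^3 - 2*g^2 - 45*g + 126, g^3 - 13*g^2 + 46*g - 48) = g - 3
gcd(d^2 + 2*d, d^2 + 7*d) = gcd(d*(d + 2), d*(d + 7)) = d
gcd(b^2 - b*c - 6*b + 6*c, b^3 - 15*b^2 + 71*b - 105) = 1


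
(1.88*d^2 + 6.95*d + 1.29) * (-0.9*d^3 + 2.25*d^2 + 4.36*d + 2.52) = -1.692*d^5 - 2.025*d^4 + 22.6733*d^3 + 37.9421*d^2 + 23.1384*d + 3.2508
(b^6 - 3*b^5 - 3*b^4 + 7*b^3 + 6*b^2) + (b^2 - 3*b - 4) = b^6 - 3*b^5 - 3*b^4 + 7*b^3 + 7*b^2 - 3*b - 4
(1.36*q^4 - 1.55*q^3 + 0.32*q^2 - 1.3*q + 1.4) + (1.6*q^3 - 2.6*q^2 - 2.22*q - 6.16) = 1.36*q^4 + 0.05*q^3 - 2.28*q^2 - 3.52*q - 4.76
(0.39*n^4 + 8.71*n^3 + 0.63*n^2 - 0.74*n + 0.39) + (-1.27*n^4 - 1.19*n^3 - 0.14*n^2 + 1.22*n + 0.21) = -0.88*n^4 + 7.52*n^3 + 0.49*n^2 + 0.48*n + 0.6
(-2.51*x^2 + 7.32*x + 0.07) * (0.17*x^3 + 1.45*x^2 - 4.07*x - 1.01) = -0.4267*x^5 - 2.3951*x^4 + 20.8416*x^3 - 27.1558*x^2 - 7.6781*x - 0.0707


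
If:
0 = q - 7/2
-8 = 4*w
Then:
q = 7/2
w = -2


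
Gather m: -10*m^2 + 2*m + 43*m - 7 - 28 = -10*m^2 + 45*m - 35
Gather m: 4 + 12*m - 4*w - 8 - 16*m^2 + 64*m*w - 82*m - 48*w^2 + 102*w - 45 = -16*m^2 + m*(64*w - 70) - 48*w^2 + 98*w - 49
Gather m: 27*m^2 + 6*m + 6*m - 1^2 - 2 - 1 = 27*m^2 + 12*m - 4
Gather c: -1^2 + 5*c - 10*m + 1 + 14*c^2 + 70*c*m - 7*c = 14*c^2 + c*(70*m - 2) - 10*m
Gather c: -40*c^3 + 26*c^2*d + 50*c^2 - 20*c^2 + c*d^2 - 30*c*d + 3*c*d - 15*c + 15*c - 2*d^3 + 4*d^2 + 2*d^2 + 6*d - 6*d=-40*c^3 + c^2*(26*d + 30) + c*(d^2 - 27*d) - 2*d^3 + 6*d^2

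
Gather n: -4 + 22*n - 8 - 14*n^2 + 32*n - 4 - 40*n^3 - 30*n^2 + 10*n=-40*n^3 - 44*n^2 + 64*n - 16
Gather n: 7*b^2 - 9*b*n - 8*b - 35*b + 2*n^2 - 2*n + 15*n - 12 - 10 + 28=7*b^2 - 43*b + 2*n^2 + n*(13 - 9*b) + 6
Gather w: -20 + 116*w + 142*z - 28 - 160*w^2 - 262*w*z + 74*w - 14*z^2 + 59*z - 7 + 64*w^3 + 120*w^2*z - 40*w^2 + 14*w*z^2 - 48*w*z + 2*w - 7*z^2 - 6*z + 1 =64*w^3 + w^2*(120*z - 200) + w*(14*z^2 - 310*z + 192) - 21*z^2 + 195*z - 54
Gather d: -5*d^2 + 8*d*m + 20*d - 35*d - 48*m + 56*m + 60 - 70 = -5*d^2 + d*(8*m - 15) + 8*m - 10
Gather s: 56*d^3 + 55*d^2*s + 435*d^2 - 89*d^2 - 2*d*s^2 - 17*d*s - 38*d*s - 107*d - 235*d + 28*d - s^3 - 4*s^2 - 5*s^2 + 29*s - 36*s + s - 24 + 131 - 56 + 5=56*d^3 + 346*d^2 - 314*d - s^3 + s^2*(-2*d - 9) + s*(55*d^2 - 55*d - 6) + 56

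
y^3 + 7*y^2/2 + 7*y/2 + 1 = (y + 1/2)*(y + 1)*(y + 2)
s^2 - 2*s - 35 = (s - 7)*(s + 5)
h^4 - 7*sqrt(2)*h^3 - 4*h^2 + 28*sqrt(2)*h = h*(h - 2)*(h + 2)*(h - 7*sqrt(2))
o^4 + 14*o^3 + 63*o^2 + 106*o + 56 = (o + 1)*(o + 2)*(o + 4)*(o + 7)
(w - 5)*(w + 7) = w^2 + 2*w - 35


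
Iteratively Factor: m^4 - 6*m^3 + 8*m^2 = (m)*(m^3 - 6*m^2 + 8*m) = m^2*(m^2 - 6*m + 8) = m^2*(m - 2)*(m - 4)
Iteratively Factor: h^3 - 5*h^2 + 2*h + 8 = (h + 1)*(h^2 - 6*h + 8) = (h - 4)*(h + 1)*(h - 2)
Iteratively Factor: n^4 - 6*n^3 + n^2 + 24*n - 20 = (n - 5)*(n^3 - n^2 - 4*n + 4) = (n - 5)*(n - 2)*(n^2 + n - 2) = (n - 5)*(n - 2)*(n + 2)*(n - 1)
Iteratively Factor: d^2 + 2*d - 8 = (d - 2)*(d + 4)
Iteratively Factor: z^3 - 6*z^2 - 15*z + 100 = (z - 5)*(z^2 - z - 20) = (z - 5)^2*(z + 4)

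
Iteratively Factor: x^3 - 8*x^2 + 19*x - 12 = (x - 1)*(x^2 - 7*x + 12) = (x - 3)*(x - 1)*(x - 4)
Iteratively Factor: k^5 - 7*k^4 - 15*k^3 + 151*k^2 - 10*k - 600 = (k - 5)*(k^4 - 2*k^3 - 25*k^2 + 26*k + 120) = (k - 5)^2*(k^3 + 3*k^2 - 10*k - 24) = (k - 5)^2*(k + 2)*(k^2 + k - 12) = (k - 5)^2*(k + 2)*(k + 4)*(k - 3)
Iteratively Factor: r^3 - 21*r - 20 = (r + 1)*(r^2 - r - 20) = (r + 1)*(r + 4)*(r - 5)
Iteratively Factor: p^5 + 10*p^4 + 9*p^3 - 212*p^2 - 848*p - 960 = (p + 4)*(p^4 + 6*p^3 - 15*p^2 - 152*p - 240) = (p + 4)^2*(p^3 + 2*p^2 - 23*p - 60) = (p - 5)*(p + 4)^2*(p^2 + 7*p + 12) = (p - 5)*(p + 3)*(p + 4)^2*(p + 4)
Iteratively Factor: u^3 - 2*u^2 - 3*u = (u)*(u^2 - 2*u - 3) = u*(u + 1)*(u - 3)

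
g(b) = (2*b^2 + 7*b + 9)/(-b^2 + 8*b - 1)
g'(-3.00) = 0.07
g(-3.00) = -0.18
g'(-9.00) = 0.07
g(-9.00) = -0.70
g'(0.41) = -15.56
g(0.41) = 5.78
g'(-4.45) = 0.10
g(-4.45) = -0.31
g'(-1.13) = -0.51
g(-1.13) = -0.32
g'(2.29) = 0.51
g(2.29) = 2.94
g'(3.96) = 1.50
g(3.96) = 4.54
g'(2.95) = 0.84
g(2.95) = 3.39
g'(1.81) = 0.21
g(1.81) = 2.77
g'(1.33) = -0.32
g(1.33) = 2.78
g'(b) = (2*b - 8)*(2*b^2 + 7*b + 9)/(-b^2 + 8*b - 1)^2 + (4*b + 7)/(-b^2 + 8*b - 1) = (23*b^2 + 14*b - 79)/(b^4 - 16*b^3 + 66*b^2 - 16*b + 1)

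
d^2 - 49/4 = (d - 7/2)*(d + 7/2)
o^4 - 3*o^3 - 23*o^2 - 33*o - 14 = (o - 7)*(o + 1)^2*(o + 2)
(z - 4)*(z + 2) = z^2 - 2*z - 8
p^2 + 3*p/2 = p*(p + 3/2)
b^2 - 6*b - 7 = (b - 7)*(b + 1)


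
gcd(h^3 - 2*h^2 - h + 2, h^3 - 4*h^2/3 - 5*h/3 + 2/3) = h^2 - h - 2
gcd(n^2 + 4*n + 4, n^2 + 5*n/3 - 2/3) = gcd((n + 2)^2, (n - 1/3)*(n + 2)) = n + 2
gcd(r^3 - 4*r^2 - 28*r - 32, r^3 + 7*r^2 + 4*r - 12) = r + 2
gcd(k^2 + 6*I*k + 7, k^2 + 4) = 1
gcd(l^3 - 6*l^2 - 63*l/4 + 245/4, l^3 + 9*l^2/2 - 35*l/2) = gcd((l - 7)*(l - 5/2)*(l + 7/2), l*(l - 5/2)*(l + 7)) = l - 5/2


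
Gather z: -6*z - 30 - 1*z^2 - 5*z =-z^2 - 11*z - 30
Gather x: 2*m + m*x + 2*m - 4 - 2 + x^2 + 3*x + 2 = 4*m + x^2 + x*(m + 3) - 4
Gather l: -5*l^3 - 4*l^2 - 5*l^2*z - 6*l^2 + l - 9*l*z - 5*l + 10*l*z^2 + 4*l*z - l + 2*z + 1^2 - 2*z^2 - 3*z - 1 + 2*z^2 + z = -5*l^3 + l^2*(-5*z - 10) + l*(10*z^2 - 5*z - 5)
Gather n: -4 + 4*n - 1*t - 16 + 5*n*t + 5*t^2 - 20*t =n*(5*t + 4) + 5*t^2 - 21*t - 20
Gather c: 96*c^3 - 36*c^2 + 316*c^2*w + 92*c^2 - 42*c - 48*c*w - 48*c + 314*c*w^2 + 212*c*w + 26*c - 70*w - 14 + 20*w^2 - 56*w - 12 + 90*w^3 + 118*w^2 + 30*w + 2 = 96*c^3 + c^2*(316*w + 56) + c*(314*w^2 + 164*w - 64) + 90*w^3 + 138*w^2 - 96*w - 24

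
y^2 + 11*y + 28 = (y + 4)*(y + 7)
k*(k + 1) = k^2 + k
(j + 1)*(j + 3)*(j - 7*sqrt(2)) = j^3 - 7*sqrt(2)*j^2 + 4*j^2 - 28*sqrt(2)*j + 3*j - 21*sqrt(2)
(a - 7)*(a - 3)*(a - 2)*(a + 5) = a^4 - 7*a^3 - 19*a^2 + 163*a - 210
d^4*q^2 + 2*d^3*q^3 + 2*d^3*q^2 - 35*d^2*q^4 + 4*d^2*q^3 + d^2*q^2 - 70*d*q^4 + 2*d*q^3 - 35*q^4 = (d - 5*q)*(d + 7*q)*(d*q + q)^2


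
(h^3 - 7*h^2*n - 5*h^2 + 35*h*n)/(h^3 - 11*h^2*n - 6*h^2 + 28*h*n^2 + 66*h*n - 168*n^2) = h*(h - 5)/(h^2 - 4*h*n - 6*h + 24*n)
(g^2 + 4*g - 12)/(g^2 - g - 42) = (g - 2)/(g - 7)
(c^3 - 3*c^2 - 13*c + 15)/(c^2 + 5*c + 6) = (c^2 - 6*c + 5)/(c + 2)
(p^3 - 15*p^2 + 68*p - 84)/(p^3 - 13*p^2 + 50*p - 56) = (p - 6)/(p - 4)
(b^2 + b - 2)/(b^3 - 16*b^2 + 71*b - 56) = (b + 2)/(b^2 - 15*b + 56)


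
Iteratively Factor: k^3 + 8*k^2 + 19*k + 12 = (k + 1)*(k^2 + 7*k + 12) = (k + 1)*(k + 3)*(k + 4)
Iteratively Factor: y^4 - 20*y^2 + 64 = (y + 2)*(y^3 - 2*y^2 - 16*y + 32) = (y - 4)*(y + 2)*(y^2 + 2*y - 8) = (y - 4)*(y + 2)*(y + 4)*(y - 2)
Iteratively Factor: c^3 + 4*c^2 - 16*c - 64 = (c + 4)*(c^2 - 16) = (c - 4)*(c + 4)*(c + 4)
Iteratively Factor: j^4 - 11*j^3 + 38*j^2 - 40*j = (j - 5)*(j^3 - 6*j^2 + 8*j) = j*(j - 5)*(j^2 - 6*j + 8) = j*(j - 5)*(j - 2)*(j - 4)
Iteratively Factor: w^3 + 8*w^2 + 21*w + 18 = (w + 2)*(w^2 + 6*w + 9) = (w + 2)*(w + 3)*(w + 3)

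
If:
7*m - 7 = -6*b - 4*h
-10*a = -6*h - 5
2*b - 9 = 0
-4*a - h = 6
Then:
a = -31/34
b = 9/2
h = -40/17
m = -180/119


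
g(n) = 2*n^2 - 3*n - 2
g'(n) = 4*n - 3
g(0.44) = -2.93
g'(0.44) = -1.24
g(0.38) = -2.85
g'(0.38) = -1.48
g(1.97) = -0.15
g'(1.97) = 4.88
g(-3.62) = 35.07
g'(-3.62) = -17.48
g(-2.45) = 17.36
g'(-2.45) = -12.80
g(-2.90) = 23.52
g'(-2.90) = -14.60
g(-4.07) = 43.34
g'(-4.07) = -19.28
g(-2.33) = 15.85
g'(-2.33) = -12.32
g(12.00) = 250.00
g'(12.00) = 45.00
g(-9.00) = 187.00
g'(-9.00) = -39.00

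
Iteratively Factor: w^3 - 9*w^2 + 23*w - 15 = (w - 5)*(w^2 - 4*w + 3) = (w - 5)*(w - 1)*(w - 3)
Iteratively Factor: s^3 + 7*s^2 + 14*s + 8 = (s + 2)*(s^2 + 5*s + 4) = (s + 1)*(s + 2)*(s + 4)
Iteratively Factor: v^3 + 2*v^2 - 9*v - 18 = (v + 3)*(v^2 - v - 6) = (v + 2)*(v + 3)*(v - 3)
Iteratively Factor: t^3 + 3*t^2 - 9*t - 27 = (t + 3)*(t^2 - 9) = (t - 3)*(t + 3)*(t + 3)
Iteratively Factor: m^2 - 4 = (m + 2)*(m - 2)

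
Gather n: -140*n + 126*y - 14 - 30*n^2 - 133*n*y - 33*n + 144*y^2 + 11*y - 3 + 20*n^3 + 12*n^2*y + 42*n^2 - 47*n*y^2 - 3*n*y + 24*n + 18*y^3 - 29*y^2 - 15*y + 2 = 20*n^3 + n^2*(12*y + 12) + n*(-47*y^2 - 136*y - 149) + 18*y^3 + 115*y^2 + 122*y - 15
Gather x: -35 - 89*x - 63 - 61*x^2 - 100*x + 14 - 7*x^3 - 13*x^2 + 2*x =-7*x^3 - 74*x^2 - 187*x - 84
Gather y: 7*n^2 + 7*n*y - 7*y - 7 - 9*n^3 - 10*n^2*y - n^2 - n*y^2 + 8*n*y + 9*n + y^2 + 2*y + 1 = -9*n^3 + 6*n^2 + 9*n + y^2*(1 - n) + y*(-10*n^2 + 15*n - 5) - 6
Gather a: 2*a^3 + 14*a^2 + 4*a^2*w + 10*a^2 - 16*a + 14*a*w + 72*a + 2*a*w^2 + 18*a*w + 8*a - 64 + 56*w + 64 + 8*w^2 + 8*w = 2*a^3 + a^2*(4*w + 24) + a*(2*w^2 + 32*w + 64) + 8*w^2 + 64*w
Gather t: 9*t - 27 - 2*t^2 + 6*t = -2*t^2 + 15*t - 27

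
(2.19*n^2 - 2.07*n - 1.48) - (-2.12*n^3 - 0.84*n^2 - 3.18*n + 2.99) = 2.12*n^3 + 3.03*n^2 + 1.11*n - 4.47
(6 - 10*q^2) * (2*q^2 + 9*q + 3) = -20*q^4 - 90*q^3 - 18*q^2 + 54*q + 18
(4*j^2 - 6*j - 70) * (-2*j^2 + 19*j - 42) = -8*j^4 + 88*j^3 - 142*j^2 - 1078*j + 2940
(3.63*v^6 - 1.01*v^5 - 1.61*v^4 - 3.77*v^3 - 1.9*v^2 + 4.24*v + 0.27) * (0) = 0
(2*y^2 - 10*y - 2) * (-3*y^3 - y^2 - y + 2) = -6*y^5 + 28*y^4 + 14*y^3 + 16*y^2 - 18*y - 4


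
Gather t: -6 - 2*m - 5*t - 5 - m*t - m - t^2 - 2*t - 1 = -3*m - t^2 + t*(-m - 7) - 12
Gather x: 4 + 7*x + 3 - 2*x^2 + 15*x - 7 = -2*x^2 + 22*x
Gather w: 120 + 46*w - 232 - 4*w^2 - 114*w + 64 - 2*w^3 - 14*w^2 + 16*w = -2*w^3 - 18*w^2 - 52*w - 48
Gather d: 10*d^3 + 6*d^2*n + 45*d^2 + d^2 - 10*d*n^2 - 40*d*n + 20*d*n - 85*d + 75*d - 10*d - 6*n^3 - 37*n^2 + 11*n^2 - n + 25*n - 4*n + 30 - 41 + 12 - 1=10*d^3 + d^2*(6*n + 46) + d*(-10*n^2 - 20*n - 20) - 6*n^3 - 26*n^2 + 20*n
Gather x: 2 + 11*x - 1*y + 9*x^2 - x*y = 9*x^2 + x*(11 - y) - y + 2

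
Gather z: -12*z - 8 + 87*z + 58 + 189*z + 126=264*z + 176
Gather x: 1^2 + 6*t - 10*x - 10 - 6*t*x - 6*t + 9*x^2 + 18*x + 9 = 9*x^2 + x*(8 - 6*t)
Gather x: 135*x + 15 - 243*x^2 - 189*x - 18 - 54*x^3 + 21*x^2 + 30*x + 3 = -54*x^3 - 222*x^2 - 24*x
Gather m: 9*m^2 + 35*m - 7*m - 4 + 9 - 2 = 9*m^2 + 28*m + 3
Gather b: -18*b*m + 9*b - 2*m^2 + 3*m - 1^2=b*(9 - 18*m) - 2*m^2 + 3*m - 1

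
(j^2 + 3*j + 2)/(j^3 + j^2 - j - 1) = (j + 2)/(j^2 - 1)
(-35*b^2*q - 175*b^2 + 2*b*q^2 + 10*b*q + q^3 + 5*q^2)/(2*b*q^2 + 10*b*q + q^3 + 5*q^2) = (-35*b^2 + 2*b*q + q^2)/(q*(2*b + q))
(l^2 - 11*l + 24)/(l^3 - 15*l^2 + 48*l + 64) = (l - 3)/(l^2 - 7*l - 8)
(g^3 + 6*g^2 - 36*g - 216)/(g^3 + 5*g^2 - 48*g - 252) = (g - 6)/(g - 7)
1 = 1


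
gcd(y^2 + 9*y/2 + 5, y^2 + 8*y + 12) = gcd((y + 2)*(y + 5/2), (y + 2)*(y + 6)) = y + 2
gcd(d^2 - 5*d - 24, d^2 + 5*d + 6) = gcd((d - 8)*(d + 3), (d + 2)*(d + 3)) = d + 3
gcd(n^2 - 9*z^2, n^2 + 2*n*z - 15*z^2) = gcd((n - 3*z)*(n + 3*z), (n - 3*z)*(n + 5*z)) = -n + 3*z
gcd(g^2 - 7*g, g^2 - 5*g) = g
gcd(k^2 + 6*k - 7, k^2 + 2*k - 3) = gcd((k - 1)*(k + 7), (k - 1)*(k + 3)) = k - 1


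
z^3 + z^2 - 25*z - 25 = (z - 5)*(z + 1)*(z + 5)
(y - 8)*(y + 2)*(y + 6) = y^3 - 52*y - 96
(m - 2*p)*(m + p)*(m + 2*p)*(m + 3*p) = m^4 + 4*m^3*p - m^2*p^2 - 16*m*p^3 - 12*p^4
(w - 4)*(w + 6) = w^2 + 2*w - 24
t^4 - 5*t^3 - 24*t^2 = t^2*(t - 8)*(t + 3)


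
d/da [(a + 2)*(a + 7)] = 2*a + 9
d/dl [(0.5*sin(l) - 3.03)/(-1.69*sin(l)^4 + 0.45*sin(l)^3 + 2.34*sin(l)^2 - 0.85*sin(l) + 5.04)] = (2.535*sin(l)^4 - 20.9328*sin(l)^3 + 2.9205*sin(l)^2 + 14.1804*sin(l) - 0.0554999999999999)*cos(l)/(2.8561*sin(l)^8 - 1.521*sin(l)^7 - 7.7067*sin(l)^6 + 4.979*sin(l)^5 - 12.3246*sin(l)^4 + 0.558000000000001*sin(l)^3 + 24.3097*sin(l)^2 - 8.568*sin(l) + 25.4016)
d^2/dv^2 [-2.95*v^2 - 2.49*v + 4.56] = -5.90000000000000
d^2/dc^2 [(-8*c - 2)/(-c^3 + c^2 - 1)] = 4*(c^2*(3*c - 2)^2*(4*c + 1) + (-12*c^2 + 8*c - (3*c - 1)*(4*c + 1))*(c^3 - c^2 + 1))/(c^3 - c^2 + 1)^3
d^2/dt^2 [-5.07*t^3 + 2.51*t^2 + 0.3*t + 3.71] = 5.02 - 30.42*t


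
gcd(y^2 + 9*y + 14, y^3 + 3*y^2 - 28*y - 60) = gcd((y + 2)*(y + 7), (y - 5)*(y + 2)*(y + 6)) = y + 2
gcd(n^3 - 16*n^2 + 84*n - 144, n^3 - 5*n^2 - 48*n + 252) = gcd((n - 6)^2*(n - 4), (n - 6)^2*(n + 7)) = n^2 - 12*n + 36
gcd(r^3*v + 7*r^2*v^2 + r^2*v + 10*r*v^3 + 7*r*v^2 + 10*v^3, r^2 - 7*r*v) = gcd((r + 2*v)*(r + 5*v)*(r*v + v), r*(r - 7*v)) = 1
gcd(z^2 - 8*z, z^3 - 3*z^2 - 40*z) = z^2 - 8*z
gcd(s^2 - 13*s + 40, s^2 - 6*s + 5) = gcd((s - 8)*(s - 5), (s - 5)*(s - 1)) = s - 5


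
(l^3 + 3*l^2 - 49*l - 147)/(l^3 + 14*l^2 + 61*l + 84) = (l - 7)/(l + 4)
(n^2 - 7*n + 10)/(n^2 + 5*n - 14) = (n - 5)/(n + 7)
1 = 1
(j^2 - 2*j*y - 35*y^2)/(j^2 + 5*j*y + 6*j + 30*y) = (j - 7*y)/(j + 6)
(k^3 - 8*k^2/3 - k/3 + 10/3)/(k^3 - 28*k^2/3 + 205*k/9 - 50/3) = 3*(k^2 - k - 2)/(3*k^2 - 23*k + 30)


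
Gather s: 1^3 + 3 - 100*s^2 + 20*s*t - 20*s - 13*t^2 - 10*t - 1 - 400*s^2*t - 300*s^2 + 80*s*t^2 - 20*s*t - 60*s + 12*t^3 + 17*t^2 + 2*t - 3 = s^2*(-400*t - 400) + s*(80*t^2 - 80) + 12*t^3 + 4*t^2 - 8*t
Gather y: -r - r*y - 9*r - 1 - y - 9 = -10*r + y*(-r - 1) - 10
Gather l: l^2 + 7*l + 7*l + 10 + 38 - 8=l^2 + 14*l + 40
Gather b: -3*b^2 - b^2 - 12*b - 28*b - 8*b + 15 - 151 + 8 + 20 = -4*b^2 - 48*b - 108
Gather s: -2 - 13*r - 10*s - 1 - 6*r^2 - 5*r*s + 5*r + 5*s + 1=-6*r^2 - 8*r + s*(-5*r - 5) - 2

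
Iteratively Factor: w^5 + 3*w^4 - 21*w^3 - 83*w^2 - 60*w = (w + 4)*(w^4 - w^3 - 17*w^2 - 15*w) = (w - 5)*(w + 4)*(w^3 + 4*w^2 + 3*w) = (w - 5)*(w + 1)*(w + 4)*(w^2 + 3*w) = w*(w - 5)*(w + 1)*(w + 4)*(w + 3)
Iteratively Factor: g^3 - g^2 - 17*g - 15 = (g - 5)*(g^2 + 4*g + 3) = (g - 5)*(g + 3)*(g + 1)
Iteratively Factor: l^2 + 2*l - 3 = (l - 1)*(l + 3)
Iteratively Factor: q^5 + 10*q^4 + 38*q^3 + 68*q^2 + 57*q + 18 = (q + 3)*(q^4 + 7*q^3 + 17*q^2 + 17*q + 6) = (q + 1)*(q + 3)*(q^3 + 6*q^2 + 11*q + 6) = (q + 1)*(q + 2)*(q + 3)*(q^2 + 4*q + 3) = (q + 1)*(q + 2)*(q + 3)^2*(q + 1)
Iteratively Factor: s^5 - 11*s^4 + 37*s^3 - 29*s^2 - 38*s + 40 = (s - 5)*(s^4 - 6*s^3 + 7*s^2 + 6*s - 8) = (s - 5)*(s - 2)*(s^3 - 4*s^2 - s + 4) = (s - 5)*(s - 4)*(s - 2)*(s^2 - 1) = (s - 5)*(s - 4)*(s - 2)*(s + 1)*(s - 1)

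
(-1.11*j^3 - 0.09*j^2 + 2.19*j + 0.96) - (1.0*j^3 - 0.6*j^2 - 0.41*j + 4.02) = -2.11*j^3 + 0.51*j^2 + 2.6*j - 3.06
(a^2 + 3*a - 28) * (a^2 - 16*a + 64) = a^4 - 13*a^3 - 12*a^2 + 640*a - 1792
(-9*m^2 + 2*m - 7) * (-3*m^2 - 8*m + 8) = 27*m^4 + 66*m^3 - 67*m^2 + 72*m - 56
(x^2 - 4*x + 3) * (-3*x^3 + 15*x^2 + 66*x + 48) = -3*x^5 + 27*x^4 - 3*x^3 - 171*x^2 + 6*x + 144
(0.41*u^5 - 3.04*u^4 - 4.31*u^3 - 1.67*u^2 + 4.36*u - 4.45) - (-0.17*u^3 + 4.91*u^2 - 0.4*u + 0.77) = 0.41*u^5 - 3.04*u^4 - 4.14*u^3 - 6.58*u^2 + 4.76*u - 5.22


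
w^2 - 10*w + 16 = (w - 8)*(w - 2)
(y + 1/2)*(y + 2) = y^2 + 5*y/2 + 1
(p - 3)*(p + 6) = p^2 + 3*p - 18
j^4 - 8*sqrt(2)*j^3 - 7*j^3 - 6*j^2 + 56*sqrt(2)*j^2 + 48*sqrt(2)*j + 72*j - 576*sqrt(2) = (j - 6)*(j - 4)*(j + 3)*(j - 8*sqrt(2))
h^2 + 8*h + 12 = (h + 2)*(h + 6)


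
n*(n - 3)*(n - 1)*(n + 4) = n^4 - 13*n^2 + 12*n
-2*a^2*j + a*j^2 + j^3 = j*(-a + j)*(2*a + j)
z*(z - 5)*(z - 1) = z^3 - 6*z^2 + 5*z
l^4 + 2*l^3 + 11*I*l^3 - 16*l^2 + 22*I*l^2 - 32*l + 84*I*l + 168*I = (l + 2)*(l - 2*I)*(l + 6*I)*(l + 7*I)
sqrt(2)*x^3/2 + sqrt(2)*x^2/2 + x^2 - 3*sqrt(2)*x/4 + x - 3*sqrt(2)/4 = (x - sqrt(2)/2)*(x + 3*sqrt(2)/2)*(sqrt(2)*x/2 + sqrt(2)/2)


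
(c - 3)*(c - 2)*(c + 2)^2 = c^4 - c^3 - 10*c^2 + 4*c + 24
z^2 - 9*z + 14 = (z - 7)*(z - 2)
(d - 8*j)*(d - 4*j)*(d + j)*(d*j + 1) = d^4*j - 11*d^3*j^2 + d^3 + 20*d^2*j^3 - 11*d^2*j + 32*d*j^4 + 20*d*j^2 + 32*j^3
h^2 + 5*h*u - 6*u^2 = (h - u)*(h + 6*u)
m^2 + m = m*(m + 1)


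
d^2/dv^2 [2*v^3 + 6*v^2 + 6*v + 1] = 12*v + 12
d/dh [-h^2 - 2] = -2*h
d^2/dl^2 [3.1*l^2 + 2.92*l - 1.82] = 6.20000000000000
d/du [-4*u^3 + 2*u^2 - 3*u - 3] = -12*u^2 + 4*u - 3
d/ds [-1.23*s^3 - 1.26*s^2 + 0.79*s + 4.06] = -3.69*s^2 - 2.52*s + 0.79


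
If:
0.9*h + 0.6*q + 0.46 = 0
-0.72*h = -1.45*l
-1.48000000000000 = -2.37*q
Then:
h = -0.93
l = -0.46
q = 0.62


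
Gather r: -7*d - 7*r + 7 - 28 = -7*d - 7*r - 21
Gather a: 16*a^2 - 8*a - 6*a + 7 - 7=16*a^2 - 14*a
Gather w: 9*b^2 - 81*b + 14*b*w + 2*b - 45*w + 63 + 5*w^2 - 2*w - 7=9*b^2 - 79*b + 5*w^2 + w*(14*b - 47) + 56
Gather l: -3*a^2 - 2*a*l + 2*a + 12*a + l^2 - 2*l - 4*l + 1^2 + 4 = -3*a^2 + 14*a + l^2 + l*(-2*a - 6) + 5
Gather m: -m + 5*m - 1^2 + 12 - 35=4*m - 24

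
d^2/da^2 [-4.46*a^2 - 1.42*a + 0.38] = -8.92000000000000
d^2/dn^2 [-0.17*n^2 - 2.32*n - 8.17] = -0.340000000000000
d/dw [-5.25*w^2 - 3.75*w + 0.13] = -10.5*w - 3.75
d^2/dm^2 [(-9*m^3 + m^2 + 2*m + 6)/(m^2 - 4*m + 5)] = 2*(-93*m^3 + 543*m^2 - 777*m + 131)/(m^6 - 12*m^5 + 63*m^4 - 184*m^3 + 315*m^2 - 300*m + 125)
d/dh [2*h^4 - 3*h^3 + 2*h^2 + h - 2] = 8*h^3 - 9*h^2 + 4*h + 1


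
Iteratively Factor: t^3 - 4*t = (t)*(t^2 - 4) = t*(t + 2)*(t - 2)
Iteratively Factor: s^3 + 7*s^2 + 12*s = (s + 4)*(s^2 + 3*s) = s*(s + 4)*(s + 3)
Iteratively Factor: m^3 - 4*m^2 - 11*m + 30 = (m - 5)*(m^2 + m - 6) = (m - 5)*(m - 2)*(m + 3)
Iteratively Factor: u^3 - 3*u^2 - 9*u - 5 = (u - 5)*(u^2 + 2*u + 1) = (u - 5)*(u + 1)*(u + 1)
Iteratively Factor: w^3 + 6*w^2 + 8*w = (w + 4)*(w^2 + 2*w) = w*(w + 4)*(w + 2)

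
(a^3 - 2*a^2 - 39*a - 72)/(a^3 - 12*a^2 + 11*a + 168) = (a + 3)/(a - 7)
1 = 1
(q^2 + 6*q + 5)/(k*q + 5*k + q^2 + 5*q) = (q + 1)/(k + q)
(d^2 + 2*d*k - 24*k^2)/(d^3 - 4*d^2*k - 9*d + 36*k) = (d + 6*k)/(d^2 - 9)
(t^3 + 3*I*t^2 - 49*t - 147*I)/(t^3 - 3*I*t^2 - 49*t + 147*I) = (t + 3*I)/(t - 3*I)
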